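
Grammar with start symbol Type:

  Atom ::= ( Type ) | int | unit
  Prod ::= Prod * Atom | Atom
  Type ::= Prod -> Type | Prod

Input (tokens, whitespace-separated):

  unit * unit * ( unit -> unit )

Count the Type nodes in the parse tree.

[Type [Prod [Prod [Prod [Atom unit]] * [Atom unit]] * [Atom ( [Type [Prod [Atom unit]] -> [Type [Prod [Atom unit]]]] )]]]

3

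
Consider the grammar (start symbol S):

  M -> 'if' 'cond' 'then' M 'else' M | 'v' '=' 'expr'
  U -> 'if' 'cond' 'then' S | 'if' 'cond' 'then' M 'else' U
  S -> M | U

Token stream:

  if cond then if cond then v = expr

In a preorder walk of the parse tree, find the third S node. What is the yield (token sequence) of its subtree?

[S [U if cond then [S [U if cond then [S [M v = expr]]]]]]

v = expr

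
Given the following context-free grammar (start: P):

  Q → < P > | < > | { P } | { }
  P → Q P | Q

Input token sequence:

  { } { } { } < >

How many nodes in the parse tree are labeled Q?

4

[P [Q { }] [P [Q { }] [P [Q { }] [P [Q < >]]]]]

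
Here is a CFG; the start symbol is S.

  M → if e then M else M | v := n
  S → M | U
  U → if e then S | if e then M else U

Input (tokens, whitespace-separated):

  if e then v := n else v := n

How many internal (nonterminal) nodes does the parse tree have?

[S [M if e then [M v := n] else [M v := n]]]

4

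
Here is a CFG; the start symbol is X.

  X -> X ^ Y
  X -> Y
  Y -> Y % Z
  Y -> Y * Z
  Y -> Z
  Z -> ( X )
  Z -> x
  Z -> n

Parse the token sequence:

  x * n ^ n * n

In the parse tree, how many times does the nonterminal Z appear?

4

[X [X [Y [Y [Z x]] * [Z n]]] ^ [Y [Y [Z n]] * [Z n]]]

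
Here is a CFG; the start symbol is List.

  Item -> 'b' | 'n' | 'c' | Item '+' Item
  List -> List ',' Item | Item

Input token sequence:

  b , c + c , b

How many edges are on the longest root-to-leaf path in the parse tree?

4

[List [List [List [Item b]] , [Item [Item c] + [Item c]]] , [Item b]]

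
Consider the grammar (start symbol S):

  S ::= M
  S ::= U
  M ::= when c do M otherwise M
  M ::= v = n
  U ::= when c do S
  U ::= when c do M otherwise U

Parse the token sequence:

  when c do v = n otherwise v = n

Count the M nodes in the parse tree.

3

[S [M when c do [M v = n] otherwise [M v = n]]]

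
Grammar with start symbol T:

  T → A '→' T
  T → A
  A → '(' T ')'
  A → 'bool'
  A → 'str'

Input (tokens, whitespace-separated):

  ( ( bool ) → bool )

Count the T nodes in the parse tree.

4

[T [A ( [T [A ( [T [A bool]] )] → [T [A bool]]] )]]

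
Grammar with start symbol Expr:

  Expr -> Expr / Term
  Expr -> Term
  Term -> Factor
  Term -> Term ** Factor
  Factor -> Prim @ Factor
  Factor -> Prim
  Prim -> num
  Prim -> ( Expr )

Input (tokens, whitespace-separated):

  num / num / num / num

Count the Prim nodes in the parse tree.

4

[Expr [Expr [Expr [Expr [Term [Factor [Prim num]]]] / [Term [Factor [Prim num]]]] / [Term [Factor [Prim num]]]] / [Term [Factor [Prim num]]]]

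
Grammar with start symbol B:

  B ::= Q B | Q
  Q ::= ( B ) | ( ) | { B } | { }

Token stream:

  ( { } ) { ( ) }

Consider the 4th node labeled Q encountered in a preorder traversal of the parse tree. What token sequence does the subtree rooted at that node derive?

( )

[B [Q ( [B [Q { }]] )] [B [Q { [B [Q ( )]] }]]]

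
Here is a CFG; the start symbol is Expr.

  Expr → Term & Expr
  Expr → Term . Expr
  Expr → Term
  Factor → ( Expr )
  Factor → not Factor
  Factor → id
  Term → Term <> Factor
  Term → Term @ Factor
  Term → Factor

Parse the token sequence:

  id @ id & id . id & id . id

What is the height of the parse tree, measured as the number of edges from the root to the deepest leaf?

[Expr [Term [Term [Factor id]] @ [Factor id]] & [Expr [Term [Factor id]] . [Expr [Term [Factor id]] & [Expr [Term [Factor id]] . [Expr [Term [Factor id]]]]]]]

7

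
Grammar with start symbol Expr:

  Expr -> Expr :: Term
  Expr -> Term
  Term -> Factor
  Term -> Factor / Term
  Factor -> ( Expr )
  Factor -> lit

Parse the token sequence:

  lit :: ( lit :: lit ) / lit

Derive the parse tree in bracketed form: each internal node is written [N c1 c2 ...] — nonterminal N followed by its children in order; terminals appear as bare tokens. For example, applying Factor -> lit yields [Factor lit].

[Expr [Expr [Term [Factor lit]]] :: [Term [Factor ( [Expr [Expr [Term [Factor lit]]] :: [Term [Factor lit]]] )] / [Term [Factor lit]]]]

Expr
Expr :: Term
Term :: Term
Factor :: Term
lit :: Term
lit :: Factor / Term
lit :: ( Expr ) / Term
lit :: ( Expr :: Term ) / Term
lit :: ( Term :: Term ) / Term
lit :: ( Factor :: Term ) / Term
lit :: ( lit :: Term ) / Term
lit :: ( lit :: Factor ) / Term
lit :: ( lit :: lit ) / Term
lit :: ( lit :: lit ) / Factor
lit :: ( lit :: lit ) / lit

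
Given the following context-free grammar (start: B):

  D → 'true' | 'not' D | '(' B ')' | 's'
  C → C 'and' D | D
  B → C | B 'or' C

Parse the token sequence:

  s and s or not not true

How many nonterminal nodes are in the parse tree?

[B [B [C [C [D s]] and [D s]]] or [C [D not [D not [D true]]]]]

10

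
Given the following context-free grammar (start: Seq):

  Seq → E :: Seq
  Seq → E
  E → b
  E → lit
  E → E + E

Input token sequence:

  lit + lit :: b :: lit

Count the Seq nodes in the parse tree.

3

[Seq [E [E lit] + [E lit]] :: [Seq [E b] :: [Seq [E lit]]]]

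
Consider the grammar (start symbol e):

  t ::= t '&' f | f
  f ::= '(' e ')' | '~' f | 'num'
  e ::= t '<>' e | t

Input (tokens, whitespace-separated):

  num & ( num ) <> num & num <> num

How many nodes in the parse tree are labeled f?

[e [t [t [f num]] & [f ( [e [t [f num]]] )]] <> [e [t [t [f num]] & [f num]] <> [e [t [f num]]]]]

6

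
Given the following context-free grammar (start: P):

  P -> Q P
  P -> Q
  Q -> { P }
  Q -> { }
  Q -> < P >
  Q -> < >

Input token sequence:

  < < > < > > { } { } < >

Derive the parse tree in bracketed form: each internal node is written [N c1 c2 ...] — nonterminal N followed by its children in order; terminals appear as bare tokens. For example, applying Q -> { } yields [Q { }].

[P [Q < [P [Q < >] [P [Q < >]]] >] [P [Q { }] [P [Q { }] [P [Q < >]]]]]

P
Q P
< P > P
< Q P > P
< < > P > P
< < > Q > P
< < > < > > P
< < > < > > Q P
< < > < > > { } P
< < > < > > { } Q P
< < > < > > { } { } P
< < > < > > { } { } Q
< < > < > > { } { } < >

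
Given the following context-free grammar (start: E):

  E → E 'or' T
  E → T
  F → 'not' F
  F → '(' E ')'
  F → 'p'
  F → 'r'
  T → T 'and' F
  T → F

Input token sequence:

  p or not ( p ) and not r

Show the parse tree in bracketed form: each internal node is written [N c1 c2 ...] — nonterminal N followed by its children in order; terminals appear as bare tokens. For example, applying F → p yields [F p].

[E [E [T [F p]]] or [T [T [F not [F ( [E [T [F p]]] )]]] and [F not [F r]]]]

E
E or T
T or T
F or T
p or T
p or T and F
p or F and F
p or not F and F
p or not ( E ) and F
p or not ( T ) and F
p or not ( F ) and F
p or not ( p ) and F
p or not ( p ) and not F
p or not ( p ) and not r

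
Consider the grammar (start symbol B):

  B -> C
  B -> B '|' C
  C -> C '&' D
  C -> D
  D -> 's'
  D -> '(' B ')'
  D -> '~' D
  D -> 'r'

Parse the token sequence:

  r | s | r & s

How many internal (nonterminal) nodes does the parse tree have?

11

[B [B [B [C [D r]]] | [C [D s]]] | [C [C [D r]] & [D s]]]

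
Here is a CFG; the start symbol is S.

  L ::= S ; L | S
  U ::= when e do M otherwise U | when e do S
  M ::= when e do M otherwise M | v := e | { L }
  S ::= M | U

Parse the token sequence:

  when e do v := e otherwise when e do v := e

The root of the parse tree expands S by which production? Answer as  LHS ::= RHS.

S ::= U

[S [U when e do [M v := e] otherwise [U when e do [S [M v := e]]]]]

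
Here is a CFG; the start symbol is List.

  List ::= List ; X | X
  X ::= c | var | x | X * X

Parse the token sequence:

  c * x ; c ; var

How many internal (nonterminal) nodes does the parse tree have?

8

[List [List [List [X [X c] * [X x]]] ; [X c]] ; [X var]]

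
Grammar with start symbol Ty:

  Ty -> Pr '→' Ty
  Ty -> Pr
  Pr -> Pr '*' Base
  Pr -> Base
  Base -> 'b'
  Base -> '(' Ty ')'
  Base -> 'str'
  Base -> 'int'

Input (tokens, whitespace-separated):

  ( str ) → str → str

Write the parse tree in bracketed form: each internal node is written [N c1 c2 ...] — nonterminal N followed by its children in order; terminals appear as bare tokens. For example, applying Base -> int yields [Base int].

Ty
Pr → Ty
Base → Ty
( Ty ) → Ty
( Pr ) → Ty
( Base ) → Ty
( str ) → Ty
( str ) → Pr → Ty
( str ) → Base → Ty
( str ) → str → Ty
( str ) → str → Pr
( str ) → str → Base
( str ) → str → str

[Ty [Pr [Base ( [Ty [Pr [Base str]]] )]] → [Ty [Pr [Base str]] → [Ty [Pr [Base str]]]]]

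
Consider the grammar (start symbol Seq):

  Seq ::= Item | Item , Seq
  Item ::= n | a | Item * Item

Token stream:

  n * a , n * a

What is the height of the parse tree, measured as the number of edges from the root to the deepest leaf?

[Seq [Item [Item n] * [Item a]] , [Seq [Item [Item n] * [Item a]]]]

4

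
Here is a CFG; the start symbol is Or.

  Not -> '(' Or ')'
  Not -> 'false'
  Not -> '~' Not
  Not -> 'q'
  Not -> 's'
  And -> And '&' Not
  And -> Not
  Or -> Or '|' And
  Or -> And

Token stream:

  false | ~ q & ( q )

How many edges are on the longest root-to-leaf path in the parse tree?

[Or [Or [And [Not false]]] | [And [And [Not ~ [Not q]]] & [Not ( [Or [And [Not q]]] )]]]

6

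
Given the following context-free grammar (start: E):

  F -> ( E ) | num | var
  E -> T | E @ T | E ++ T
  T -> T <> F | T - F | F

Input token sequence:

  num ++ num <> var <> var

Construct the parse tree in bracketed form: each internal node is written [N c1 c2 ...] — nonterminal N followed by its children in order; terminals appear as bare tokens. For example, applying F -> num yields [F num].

E
E ++ T
T ++ T
F ++ T
num ++ T
num ++ T <> F
num ++ T <> F <> F
num ++ F <> F <> F
num ++ num <> F <> F
num ++ num <> var <> F
num ++ num <> var <> var

[E [E [T [F num]]] ++ [T [T [T [F num]] <> [F var]] <> [F var]]]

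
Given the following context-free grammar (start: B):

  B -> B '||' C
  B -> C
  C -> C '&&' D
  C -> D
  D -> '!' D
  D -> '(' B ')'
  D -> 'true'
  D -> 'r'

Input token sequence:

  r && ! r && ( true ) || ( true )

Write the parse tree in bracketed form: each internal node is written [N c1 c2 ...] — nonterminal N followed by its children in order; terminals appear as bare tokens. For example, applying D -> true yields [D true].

[B [B [C [C [C [D r]] && [D ! [D r]]] && [D ( [B [C [D true]]] )]]] || [C [D ( [B [C [D true]]] )]]]

B
B || C
C || C
C && D || C
C && D && D || C
D && D && D || C
r && D && D || C
r && ! D && D || C
r && ! r && D || C
r && ! r && ( B ) || C
r && ! r && ( C ) || C
r && ! r && ( D ) || C
r && ! r && ( true ) || C
r && ! r && ( true ) || D
r && ! r && ( true ) || ( B )
r && ! r && ( true ) || ( C )
r && ! r && ( true ) || ( D )
r && ! r && ( true ) || ( true )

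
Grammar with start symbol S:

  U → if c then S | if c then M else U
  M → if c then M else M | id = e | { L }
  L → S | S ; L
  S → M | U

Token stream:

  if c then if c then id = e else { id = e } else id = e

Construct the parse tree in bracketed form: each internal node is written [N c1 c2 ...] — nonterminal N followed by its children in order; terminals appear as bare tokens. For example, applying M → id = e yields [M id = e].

[S [M if c then [M if c then [M id = e] else [M { [L [S [M id = e]]] }]] else [M id = e]]]

S
M
if c then M else M
if c then if c then M else M else M
if c then if c then id = e else M else M
if c then if c then id = e else { L } else M
if c then if c then id = e else { S } else M
if c then if c then id = e else { M } else M
if c then if c then id = e else { id = e } else M
if c then if c then id = e else { id = e } else id = e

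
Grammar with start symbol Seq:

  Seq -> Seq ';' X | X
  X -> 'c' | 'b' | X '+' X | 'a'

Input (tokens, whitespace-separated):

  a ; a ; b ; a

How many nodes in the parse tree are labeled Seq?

[Seq [Seq [Seq [Seq [X a]] ; [X a]] ; [X b]] ; [X a]]

4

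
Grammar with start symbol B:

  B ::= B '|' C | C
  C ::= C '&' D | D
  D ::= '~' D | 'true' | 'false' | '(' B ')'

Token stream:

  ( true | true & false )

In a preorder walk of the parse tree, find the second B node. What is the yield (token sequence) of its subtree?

[B [C [D ( [B [B [C [D true]]] | [C [C [D true]] & [D false]]] )]]]

true | true & false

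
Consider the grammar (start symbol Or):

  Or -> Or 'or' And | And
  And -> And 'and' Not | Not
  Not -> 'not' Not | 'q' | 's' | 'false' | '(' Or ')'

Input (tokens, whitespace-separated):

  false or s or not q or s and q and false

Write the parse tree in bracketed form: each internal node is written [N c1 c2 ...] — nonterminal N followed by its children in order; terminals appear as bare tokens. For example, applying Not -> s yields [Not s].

Or
Or or And
Or or And or And
Or or And or And or And
And or And or And or And
Not or And or And or And
false or And or And or And
false or Not or And or And
false or s or And or And
false or s or Not or And
false or s or not Not or And
false or s or not q or And
false or s or not q or And and Not
false or s or not q or And and Not and Not
false or s or not q or Not and Not and Not
false or s or not q or s and Not and Not
false or s or not q or s and q and Not
false or s or not q or s and q and false

[Or [Or [Or [Or [And [Not false]]] or [And [Not s]]] or [And [Not not [Not q]]]] or [And [And [And [Not s]] and [Not q]] and [Not false]]]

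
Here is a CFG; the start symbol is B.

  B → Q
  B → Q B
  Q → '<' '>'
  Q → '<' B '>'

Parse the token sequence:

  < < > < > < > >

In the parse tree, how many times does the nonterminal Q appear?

[B [Q < [B [Q < >] [B [Q < >] [B [Q < >]]]] >]]

4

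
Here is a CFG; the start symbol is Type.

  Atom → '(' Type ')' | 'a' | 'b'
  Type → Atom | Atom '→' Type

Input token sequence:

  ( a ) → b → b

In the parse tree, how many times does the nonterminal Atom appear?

4

[Type [Atom ( [Type [Atom a]] )] → [Type [Atom b] → [Type [Atom b]]]]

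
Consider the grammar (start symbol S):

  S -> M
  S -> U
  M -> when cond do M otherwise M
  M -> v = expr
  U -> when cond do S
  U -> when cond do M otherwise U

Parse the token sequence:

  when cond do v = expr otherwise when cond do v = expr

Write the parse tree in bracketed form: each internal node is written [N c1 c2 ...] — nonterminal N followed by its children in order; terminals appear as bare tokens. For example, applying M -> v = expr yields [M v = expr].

S
U
when cond do M otherwise U
when cond do v = expr otherwise U
when cond do v = expr otherwise when cond do S
when cond do v = expr otherwise when cond do M
when cond do v = expr otherwise when cond do v = expr

[S [U when cond do [M v = expr] otherwise [U when cond do [S [M v = expr]]]]]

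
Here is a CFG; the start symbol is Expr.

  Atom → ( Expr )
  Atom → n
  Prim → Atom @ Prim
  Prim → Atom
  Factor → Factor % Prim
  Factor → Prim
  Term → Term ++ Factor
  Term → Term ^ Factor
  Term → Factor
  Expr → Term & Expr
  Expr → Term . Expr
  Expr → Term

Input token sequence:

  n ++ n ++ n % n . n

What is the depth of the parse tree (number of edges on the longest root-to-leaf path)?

[Expr [Term [Term [Term [Factor [Prim [Atom n]]]] ++ [Factor [Prim [Atom n]]]] ++ [Factor [Factor [Prim [Atom n]]] % [Prim [Atom n]]]] . [Expr [Term [Factor [Prim [Atom n]]]]]]

7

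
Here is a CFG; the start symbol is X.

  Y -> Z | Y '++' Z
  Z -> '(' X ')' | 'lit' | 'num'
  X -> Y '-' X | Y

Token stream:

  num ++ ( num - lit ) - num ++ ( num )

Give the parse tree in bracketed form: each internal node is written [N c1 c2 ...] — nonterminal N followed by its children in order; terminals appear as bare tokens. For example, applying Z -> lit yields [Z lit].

[X [Y [Y [Z num]] ++ [Z ( [X [Y [Z num]] - [X [Y [Z lit]]]] )]] - [X [Y [Y [Z num]] ++ [Z ( [X [Y [Z num]]] )]]]]

X
Y - X
Y ++ Z - X
Z ++ Z - X
num ++ Z - X
num ++ ( X ) - X
num ++ ( Y - X ) - X
num ++ ( Z - X ) - X
num ++ ( num - X ) - X
num ++ ( num - Y ) - X
num ++ ( num - Z ) - X
num ++ ( num - lit ) - X
num ++ ( num - lit ) - Y
num ++ ( num - lit ) - Y ++ Z
num ++ ( num - lit ) - Z ++ Z
num ++ ( num - lit ) - num ++ Z
num ++ ( num - lit ) - num ++ ( X )
num ++ ( num - lit ) - num ++ ( Y )
num ++ ( num - lit ) - num ++ ( Z )
num ++ ( num - lit ) - num ++ ( num )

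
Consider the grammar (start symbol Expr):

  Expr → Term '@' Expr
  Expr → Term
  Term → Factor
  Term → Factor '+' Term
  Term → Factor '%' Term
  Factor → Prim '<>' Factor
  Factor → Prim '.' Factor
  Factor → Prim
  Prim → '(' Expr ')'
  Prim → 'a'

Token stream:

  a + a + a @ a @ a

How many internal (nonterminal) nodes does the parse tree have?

[Expr [Term [Factor [Prim a]] + [Term [Factor [Prim a]] + [Term [Factor [Prim a]]]]] @ [Expr [Term [Factor [Prim a]]] @ [Expr [Term [Factor [Prim a]]]]]]

18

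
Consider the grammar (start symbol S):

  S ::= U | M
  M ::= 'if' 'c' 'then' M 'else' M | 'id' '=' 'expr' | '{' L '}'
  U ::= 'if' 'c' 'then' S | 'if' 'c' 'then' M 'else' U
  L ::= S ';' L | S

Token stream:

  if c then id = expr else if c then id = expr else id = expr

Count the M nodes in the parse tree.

5

[S [M if c then [M id = expr] else [M if c then [M id = expr] else [M id = expr]]]]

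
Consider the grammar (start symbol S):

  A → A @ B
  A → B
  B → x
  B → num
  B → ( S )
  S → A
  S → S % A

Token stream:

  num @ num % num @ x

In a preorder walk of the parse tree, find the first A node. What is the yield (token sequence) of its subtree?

num @ num

[S [S [A [A [B num]] @ [B num]]] % [A [A [B num]] @ [B x]]]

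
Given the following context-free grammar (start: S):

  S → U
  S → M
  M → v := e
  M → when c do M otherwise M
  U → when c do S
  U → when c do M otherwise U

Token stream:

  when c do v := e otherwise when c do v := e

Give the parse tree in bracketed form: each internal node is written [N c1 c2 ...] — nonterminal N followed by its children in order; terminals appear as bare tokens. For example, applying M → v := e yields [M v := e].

[S [U when c do [M v := e] otherwise [U when c do [S [M v := e]]]]]

S
U
when c do M otherwise U
when c do v := e otherwise U
when c do v := e otherwise when c do S
when c do v := e otherwise when c do M
when c do v := e otherwise when c do v := e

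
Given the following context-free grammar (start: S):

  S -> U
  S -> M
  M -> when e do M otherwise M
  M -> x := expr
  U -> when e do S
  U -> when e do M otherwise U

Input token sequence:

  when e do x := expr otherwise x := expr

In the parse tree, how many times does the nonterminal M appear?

3

[S [M when e do [M x := expr] otherwise [M x := expr]]]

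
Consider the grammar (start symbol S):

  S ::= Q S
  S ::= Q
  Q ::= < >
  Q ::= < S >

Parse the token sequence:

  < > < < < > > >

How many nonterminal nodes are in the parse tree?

8

[S [Q < >] [S [Q < [S [Q < [S [Q < >]] >]] >]]]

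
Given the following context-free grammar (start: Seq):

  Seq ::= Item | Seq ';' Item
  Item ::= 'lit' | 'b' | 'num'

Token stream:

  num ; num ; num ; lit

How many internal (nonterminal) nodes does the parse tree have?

[Seq [Seq [Seq [Seq [Item num]] ; [Item num]] ; [Item num]] ; [Item lit]]

8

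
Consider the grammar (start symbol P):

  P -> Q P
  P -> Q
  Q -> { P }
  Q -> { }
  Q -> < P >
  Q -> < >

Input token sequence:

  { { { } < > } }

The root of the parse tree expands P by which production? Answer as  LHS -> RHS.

[P [Q { [P [Q { [P [Q { }] [P [Q < >]]] }]] }]]

P -> Q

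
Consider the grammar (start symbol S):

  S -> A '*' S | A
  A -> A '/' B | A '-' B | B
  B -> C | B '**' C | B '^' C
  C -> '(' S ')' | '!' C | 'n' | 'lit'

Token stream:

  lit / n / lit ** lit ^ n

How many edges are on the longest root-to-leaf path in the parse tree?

[S [A [A [A [B [C lit]]] / [B [C n]]] / [B [B [B [C lit]] ** [C lit]] ^ [C n]]]]

6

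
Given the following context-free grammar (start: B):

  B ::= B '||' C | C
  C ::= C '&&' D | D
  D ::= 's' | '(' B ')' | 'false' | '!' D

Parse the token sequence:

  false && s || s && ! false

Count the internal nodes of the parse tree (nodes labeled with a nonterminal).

[B [B [C [C [D false]] && [D s]]] || [C [C [D s]] && [D ! [D false]]]]

11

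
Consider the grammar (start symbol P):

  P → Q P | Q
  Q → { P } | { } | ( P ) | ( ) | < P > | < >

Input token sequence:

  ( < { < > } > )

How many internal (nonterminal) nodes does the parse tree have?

8

[P [Q ( [P [Q < [P [Q { [P [Q < >]] }]] >]] )]]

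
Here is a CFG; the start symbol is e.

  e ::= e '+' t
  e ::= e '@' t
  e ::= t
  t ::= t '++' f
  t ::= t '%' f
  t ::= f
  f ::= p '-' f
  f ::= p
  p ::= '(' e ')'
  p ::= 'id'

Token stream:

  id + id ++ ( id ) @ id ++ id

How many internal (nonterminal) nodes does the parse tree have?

[e [e [e [t [f [p id]]]] + [t [t [f [p id]]] ++ [f [p ( [e [t [f [p id]]]] )]]]] @ [t [t [f [p id]]] ++ [f [p id]]]]

22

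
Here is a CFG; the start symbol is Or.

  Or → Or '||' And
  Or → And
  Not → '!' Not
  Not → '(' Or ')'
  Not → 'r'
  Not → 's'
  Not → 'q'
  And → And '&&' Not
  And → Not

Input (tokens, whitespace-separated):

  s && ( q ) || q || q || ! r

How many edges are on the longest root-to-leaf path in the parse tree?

9

[Or [Or [Or [Or [And [And [Not s]] && [Not ( [Or [And [Not q]]] )]]] || [And [Not q]]] || [And [Not q]]] || [And [Not ! [Not r]]]]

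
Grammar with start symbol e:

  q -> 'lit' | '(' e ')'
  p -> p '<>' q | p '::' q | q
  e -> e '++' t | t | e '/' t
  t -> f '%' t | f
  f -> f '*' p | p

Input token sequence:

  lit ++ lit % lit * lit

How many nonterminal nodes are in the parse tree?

[e [e [t [f [p [q lit]]]]] ++ [t [f [p [q lit]]] % [t [f [f [p [q lit]]] * [p [q lit]]]]]]

17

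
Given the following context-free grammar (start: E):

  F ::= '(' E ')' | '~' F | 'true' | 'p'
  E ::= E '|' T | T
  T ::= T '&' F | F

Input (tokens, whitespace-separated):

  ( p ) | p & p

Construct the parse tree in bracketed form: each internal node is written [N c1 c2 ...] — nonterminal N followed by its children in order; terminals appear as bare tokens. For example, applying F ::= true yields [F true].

[E [E [T [F ( [E [T [F p]]] )]]] | [T [T [F p]] & [F p]]]

E
E | T
T | T
F | T
( E ) | T
( T ) | T
( F ) | T
( p ) | T
( p ) | T & F
( p ) | F & F
( p ) | p & F
( p ) | p & p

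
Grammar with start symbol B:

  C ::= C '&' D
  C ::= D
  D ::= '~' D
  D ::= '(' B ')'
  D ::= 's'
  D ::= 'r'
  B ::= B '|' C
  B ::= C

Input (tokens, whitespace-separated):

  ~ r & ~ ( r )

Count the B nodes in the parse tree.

2

[B [C [C [D ~ [D r]]] & [D ~ [D ( [B [C [D r]]] )]]]]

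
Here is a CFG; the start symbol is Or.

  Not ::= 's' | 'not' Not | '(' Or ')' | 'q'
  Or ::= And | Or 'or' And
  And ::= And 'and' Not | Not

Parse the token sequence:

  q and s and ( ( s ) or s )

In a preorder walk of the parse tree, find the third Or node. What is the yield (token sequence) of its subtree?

( s )

[Or [And [And [And [Not q]] and [Not s]] and [Not ( [Or [Or [And [Not ( [Or [And [Not s]]] )]]] or [And [Not s]]] )]]]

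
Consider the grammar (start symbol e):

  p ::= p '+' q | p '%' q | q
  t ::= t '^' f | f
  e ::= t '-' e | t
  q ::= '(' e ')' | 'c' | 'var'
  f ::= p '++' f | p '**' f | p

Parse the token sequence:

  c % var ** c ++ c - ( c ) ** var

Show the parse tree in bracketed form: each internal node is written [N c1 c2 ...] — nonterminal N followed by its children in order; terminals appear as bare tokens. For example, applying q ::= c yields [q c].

[e [t [f [p [p [q c]] % [q var]] ** [f [p [q c]] ++ [f [p [q c]]]]]] - [e [t [f [p [q ( [e [t [f [p [q c]]]]] )]] ** [f [p [q var]]]]]]]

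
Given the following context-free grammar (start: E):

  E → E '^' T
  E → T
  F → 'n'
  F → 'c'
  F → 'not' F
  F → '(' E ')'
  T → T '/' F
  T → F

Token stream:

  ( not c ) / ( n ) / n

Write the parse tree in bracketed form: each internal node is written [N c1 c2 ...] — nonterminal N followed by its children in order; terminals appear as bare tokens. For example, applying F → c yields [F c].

E
T
T / F
T / F / F
F / F / F
( E ) / F / F
( T ) / F / F
( F ) / F / F
( not F ) / F / F
( not c ) / F / F
( not c ) / ( E ) / F
( not c ) / ( T ) / F
( not c ) / ( F ) / F
( not c ) / ( n ) / F
( not c ) / ( n ) / n

[E [T [T [T [F ( [E [T [F not [F c]]]] )]] / [F ( [E [T [F n]]] )]] / [F n]]]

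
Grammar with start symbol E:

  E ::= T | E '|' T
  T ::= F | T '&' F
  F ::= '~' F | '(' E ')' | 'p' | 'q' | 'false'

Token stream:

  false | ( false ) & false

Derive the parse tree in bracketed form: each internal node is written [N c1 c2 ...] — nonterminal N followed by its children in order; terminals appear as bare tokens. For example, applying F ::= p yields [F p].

[E [E [T [F false]]] | [T [T [F ( [E [T [F false]]] )]] & [F false]]]

E
E | T
T | T
F | T
false | T
false | T & F
false | F & F
false | ( E ) & F
false | ( T ) & F
false | ( F ) & F
false | ( false ) & F
false | ( false ) & false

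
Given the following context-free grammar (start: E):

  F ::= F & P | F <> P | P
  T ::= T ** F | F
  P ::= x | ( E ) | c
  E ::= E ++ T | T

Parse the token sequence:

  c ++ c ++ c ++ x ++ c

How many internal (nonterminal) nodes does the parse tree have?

[E [E [E [E [E [T [F [P c]]]] ++ [T [F [P c]]]] ++ [T [F [P c]]]] ++ [T [F [P x]]]] ++ [T [F [P c]]]]

20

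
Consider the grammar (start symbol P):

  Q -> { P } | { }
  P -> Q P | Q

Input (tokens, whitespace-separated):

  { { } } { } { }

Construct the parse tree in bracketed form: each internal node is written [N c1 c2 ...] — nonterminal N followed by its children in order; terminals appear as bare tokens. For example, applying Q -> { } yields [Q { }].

[P [Q { [P [Q { }]] }] [P [Q { }] [P [Q { }]]]]

P
Q P
{ P } P
{ Q } P
{ { } } P
{ { } } Q P
{ { } } { } P
{ { } } { } Q
{ { } } { } { }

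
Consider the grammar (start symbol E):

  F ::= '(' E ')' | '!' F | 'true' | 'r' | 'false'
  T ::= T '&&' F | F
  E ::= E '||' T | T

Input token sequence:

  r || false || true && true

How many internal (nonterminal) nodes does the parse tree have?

11

[E [E [E [T [F r]]] || [T [F false]]] || [T [T [F true]] && [F true]]]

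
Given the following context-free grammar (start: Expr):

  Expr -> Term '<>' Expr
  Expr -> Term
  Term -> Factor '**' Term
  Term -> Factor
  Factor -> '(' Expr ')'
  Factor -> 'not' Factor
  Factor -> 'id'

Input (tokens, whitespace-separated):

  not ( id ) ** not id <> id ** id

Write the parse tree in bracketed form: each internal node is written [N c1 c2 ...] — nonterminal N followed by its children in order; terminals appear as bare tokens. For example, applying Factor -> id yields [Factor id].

Expr
Term <> Expr
Factor ** Term <> Expr
not Factor ** Term <> Expr
not ( Expr ) ** Term <> Expr
not ( Term ) ** Term <> Expr
not ( Factor ) ** Term <> Expr
not ( id ) ** Term <> Expr
not ( id ) ** Factor <> Expr
not ( id ) ** not Factor <> Expr
not ( id ) ** not id <> Expr
not ( id ) ** not id <> Term
not ( id ) ** not id <> Factor ** Term
not ( id ) ** not id <> id ** Term
not ( id ) ** not id <> id ** Factor
not ( id ) ** not id <> id ** id

[Expr [Term [Factor not [Factor ( [Expr [Term [Factor id]]] )]] ** [Term [Factor not [Factor id]]]] <> [Expr [Term [Factor id] ** [Term [Factor id]]]]]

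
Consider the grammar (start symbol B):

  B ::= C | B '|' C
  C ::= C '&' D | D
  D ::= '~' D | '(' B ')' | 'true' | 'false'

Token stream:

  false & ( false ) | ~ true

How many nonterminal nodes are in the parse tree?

[B [B [C [C [D false]] & [D ( [B [C [D false]]] )]]] | [C [D ~ [D true]]]]

12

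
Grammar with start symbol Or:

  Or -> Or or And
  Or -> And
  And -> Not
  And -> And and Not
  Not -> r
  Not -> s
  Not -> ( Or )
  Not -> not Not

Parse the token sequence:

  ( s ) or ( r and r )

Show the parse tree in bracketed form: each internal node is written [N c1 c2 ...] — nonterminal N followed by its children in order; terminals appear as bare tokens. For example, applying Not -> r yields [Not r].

Or
Or or And
And or And
Not or And
( Or ) or And
( And ) or And
( Not ) or And
( s ) or And
( s ) or Not
( s ) or ( Or )
( s ) or ( And )
( s ) or ( And and Not )
( s ) or ( Not and Not )
( s ) or ( r and Not )
( s ) or ( r and r )

[Or [Or [And [Not ( [Or [And [Not s]]] )]]] or [And [Not ( [Or [And [And [Not r]] and [Not r]]] )]]]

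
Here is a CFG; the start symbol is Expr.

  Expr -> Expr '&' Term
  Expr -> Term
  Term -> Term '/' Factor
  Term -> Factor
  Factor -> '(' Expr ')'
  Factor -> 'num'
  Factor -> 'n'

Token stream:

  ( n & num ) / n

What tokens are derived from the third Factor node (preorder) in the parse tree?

num

[Expr [Term [Term [Factor ( [Expr [Expr [Term [Factor n]]] & [Term [Factor num]]] )]] / [Factor n]]]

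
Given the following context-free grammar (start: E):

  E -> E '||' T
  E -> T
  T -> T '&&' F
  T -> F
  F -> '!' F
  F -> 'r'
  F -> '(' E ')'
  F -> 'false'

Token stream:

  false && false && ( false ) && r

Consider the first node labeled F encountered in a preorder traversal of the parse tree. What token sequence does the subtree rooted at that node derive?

[E [T [T [T [T [F false]] && [F false]] && [F ( [E [T [F false]]] )]] && [F r]]]

false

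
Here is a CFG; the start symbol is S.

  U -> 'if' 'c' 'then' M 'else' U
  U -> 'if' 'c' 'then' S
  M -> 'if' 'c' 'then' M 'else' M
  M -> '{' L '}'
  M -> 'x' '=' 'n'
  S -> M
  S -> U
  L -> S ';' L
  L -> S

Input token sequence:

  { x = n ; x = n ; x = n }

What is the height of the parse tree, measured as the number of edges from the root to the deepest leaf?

7

[S [M { [L [S [M x = n]] ; [L [S [M x = n]] ; [L [S [M x = n]]]]] }]]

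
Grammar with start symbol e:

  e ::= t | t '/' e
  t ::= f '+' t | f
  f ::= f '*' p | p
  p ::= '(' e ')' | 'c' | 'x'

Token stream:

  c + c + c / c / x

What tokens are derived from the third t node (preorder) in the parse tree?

[e [t [f [p c]] + [t [f [p c]] + [t [f [p c]]]]] / [e [t [f [p c]]] / [e [t [f [p x]]]]]]

c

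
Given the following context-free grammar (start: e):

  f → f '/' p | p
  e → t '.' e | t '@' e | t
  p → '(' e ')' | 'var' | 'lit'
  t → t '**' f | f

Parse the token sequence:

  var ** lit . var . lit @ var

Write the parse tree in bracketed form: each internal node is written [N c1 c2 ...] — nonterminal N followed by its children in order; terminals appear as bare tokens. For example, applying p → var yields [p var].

e
t . e
t ** f . e
f ** f . e
p ** f . e
var ** f . e
var ** p . e
var ** lit . e
var ** lit . t . e
var ** lit . f . e
var ** lit . p . e
var ** lit . var . e
var ** lit . var . t @ e
var ** lit . var . f @ e
var ** lit . var . p @ e
var ** lit . var . lit @ e
var ** lit . var . lit @ t
var ** lit . var . lit @ f
var ** lit . var . lit @ p
var ** lit . var . lit @ var

[e [t [t [f [p var]]] ** [f [p lit]]] . [e [t [f [p var]]] . [e [t [f [p lit]]] @ [e [t [f [p var]]]]]]]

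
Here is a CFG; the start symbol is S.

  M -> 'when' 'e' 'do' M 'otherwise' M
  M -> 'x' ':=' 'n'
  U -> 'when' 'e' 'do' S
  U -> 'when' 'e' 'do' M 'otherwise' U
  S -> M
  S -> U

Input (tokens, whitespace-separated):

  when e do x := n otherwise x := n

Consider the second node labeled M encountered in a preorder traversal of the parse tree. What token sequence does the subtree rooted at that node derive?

x := n

[S [M when e do [M x := n] otherwise [M x := n]]]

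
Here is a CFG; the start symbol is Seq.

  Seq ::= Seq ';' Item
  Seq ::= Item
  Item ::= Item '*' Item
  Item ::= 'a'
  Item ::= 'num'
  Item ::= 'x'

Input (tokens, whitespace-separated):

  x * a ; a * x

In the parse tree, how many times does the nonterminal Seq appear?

[Seq [Seq [Item [Item x] * [Item a]]] ; [Item [Item a] * [Item x]]]

2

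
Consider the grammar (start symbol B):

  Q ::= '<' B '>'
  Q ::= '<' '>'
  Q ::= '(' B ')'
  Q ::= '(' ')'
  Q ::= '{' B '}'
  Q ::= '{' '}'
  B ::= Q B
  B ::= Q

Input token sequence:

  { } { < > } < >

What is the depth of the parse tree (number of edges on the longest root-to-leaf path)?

[B [Q { }] [B [Q { [B [Q < >]] }] [B [Q < >]]]]

5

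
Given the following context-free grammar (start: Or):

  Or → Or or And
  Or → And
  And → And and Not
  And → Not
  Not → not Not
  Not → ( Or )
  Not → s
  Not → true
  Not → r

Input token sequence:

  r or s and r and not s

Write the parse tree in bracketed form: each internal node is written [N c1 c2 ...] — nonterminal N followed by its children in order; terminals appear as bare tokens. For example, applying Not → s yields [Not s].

[Or [Or [And [Not r]]] or [And [And [And [Not s]] and [Not r]] and [Not not [Not s]]]]

Or
Or or And
And or And
Not or And
r or And
r or And and Not
r or And and Not and Not
r or Not and Not and Not
r or s and Not and Not
r or s and r and Not
r or s and r and not Not
r or s and r and not s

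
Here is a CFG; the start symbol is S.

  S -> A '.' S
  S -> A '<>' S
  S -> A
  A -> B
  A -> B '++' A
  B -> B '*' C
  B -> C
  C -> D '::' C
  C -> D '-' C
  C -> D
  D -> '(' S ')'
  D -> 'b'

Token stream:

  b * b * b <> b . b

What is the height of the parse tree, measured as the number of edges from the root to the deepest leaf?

7

[S [A [B [B [B [C [D b]]] * [C [D b]]] * [C [D b]]]] <> [S [A [B [C [D b]]]] . [S [A [B [C [D b]]]]]]]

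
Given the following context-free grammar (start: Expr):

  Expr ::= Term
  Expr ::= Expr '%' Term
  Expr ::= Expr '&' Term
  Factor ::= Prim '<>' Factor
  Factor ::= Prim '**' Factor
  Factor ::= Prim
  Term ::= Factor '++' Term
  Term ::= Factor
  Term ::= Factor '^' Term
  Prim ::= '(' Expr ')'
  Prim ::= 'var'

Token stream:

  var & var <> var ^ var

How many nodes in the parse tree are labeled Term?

3

[Expr [Expr [Term [Factor [Prim var]]]] & [Term [Factor [Prim var] <> [Factor [Prim var]]] ^ [Term [Factor [Prim var]]]]]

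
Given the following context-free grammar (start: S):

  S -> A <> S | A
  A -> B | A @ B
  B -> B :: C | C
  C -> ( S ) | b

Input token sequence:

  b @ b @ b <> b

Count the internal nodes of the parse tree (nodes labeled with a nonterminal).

[S [A [A [A [B [C b]]] @ [B [C b]]] @ [B [C b]]] <> [S [A [B [C b]]]]]

14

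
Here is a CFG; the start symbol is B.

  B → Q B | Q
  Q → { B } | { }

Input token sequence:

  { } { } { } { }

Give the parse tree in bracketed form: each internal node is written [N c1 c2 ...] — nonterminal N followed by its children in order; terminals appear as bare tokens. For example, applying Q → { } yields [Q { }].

[B [Q { }] [B [Q { }] [B [Q { }] [B [Q { }]]]]]

B
Q B
{ } B
{ } Q B
{ } { } B
{ } { } Q B
{ } { } { } B
{ } { } { } Q
{ } { } { } { }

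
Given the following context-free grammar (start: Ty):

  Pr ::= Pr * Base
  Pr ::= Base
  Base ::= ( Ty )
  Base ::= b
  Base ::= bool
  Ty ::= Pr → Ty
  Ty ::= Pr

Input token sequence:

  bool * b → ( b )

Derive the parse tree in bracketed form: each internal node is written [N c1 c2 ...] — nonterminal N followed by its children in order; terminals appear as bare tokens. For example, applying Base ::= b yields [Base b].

[Ty [Pr [Pr [Base bool]] * [Base b]] → [Ty [Pr [Base ( [Ty [Pr [Base b]]] )]]]]

Ty
Pr → Ty
Pr * Base → Ty
Base * Base → Ty
bool * Base → Ty
bool * b → Ty
bool * b → Pr
bool * b → Base
bool * b → ( Ty )
bool * b → ( Pr )
bool * b → ( Base )
bool * b → ( b )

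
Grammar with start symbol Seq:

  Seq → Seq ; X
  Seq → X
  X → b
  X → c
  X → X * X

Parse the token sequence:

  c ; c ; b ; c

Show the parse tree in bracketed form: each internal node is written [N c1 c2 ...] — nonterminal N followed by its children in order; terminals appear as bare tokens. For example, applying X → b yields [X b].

Seq
Seq ; X
Seq ; X ; X
Seq ; X ; X ; X
X ; X ; X ; X
c ; X ; X ; X
c ; c ; X ; X
c ; c ; b ; X
c ; c ; b ; c

[Seq [Seq [Seq [Seq [X c]] ; [X c]] ; [X b]] ; [X c]]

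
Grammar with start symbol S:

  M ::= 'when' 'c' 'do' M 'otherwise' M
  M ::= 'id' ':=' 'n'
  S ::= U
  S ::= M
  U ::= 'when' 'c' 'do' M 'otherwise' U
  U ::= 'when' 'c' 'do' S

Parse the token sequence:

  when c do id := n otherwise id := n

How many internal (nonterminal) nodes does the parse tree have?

[S [M when c do [M id := n] otherwise [M id := n]]]

4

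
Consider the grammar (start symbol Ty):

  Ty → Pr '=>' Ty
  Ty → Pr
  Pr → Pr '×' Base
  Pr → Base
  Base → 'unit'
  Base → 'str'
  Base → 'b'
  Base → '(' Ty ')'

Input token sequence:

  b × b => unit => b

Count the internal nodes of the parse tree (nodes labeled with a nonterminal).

11

[Ty [Pr [Pr [Base b]] × [Base b]] => [Ty [Pr [Base unit]] => [Ty [Pr [Base b]]]]]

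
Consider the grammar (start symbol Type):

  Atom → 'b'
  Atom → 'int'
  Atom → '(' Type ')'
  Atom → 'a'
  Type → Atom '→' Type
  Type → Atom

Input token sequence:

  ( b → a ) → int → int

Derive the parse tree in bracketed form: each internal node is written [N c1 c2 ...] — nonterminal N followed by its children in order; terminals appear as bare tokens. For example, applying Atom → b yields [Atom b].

[Type [Atom ( [Type [Atom b] → [Type [Atom a]]] )] → [Type [Atom int] → [Type [Atom int]]]]

Type
Atom → Type
( Type ) → Type
( Atom → Type ) → Type
( b → Type ) → Type
( b → Atom ) → Type
( b → a ) → Type
( b → a ) → Atom → Type
( b → a ) → int → Type
( b → a ) → int → Atom
( b → a ) → int → int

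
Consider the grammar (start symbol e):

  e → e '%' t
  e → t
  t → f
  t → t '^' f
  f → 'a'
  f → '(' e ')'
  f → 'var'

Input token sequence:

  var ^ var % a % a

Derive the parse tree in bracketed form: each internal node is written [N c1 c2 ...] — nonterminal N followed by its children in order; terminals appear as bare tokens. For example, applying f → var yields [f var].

e
e % t
e % t % t
t % t % t
t ^ f % t % t
f ^ f % t % t
var ^ f % t % t
var ^ var % t % t
var ^ var % f % t
var ^ var % a % t
var ^ var % a % f
var ^ var % a % a

[e [e [e [t [t [f var]] ^ [f var]]] % [t [f a]]] % [t [f a]]]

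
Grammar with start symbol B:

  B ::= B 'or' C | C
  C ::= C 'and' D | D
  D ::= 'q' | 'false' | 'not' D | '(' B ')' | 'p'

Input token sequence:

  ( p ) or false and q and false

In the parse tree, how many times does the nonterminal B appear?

[B [B [C [D ( [B [C [D p]]] )]]] or [C [C [C [D false]] and [D q]] and [D false]]]

3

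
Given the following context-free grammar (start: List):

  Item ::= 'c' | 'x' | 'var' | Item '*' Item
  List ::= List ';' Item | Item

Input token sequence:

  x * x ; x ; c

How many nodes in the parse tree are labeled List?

[List [List [List [Item [Item x] * [Item x]]] ; [Item x]] ; [Item c]]

3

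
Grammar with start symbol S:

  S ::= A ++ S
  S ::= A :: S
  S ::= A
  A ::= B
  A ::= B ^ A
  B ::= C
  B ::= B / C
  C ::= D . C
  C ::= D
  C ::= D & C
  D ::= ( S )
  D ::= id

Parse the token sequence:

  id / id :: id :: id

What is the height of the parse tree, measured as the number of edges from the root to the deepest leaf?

[S [A [B [B [C [D id]]] / [C [D id]]]] :: [S [A [B [C [D id]]]] :: [S [A [B [C [D id]]]]]]]

7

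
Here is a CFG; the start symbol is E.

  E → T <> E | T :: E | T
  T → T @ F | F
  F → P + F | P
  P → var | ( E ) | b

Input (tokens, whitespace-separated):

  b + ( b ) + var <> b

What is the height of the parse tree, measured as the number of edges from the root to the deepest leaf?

[E [T [F [P b] + [F [P ( [E [T [F [P b]]]] )] + [F [P var]]]]] <> [E [T [F [P b]]]]]

9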